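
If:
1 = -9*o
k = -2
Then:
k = -2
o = -1/9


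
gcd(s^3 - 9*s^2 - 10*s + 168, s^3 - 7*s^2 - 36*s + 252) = s^2 - 13*s + 42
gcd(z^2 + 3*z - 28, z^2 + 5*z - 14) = z + 7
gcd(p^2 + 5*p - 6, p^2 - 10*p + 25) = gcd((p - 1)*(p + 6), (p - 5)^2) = 1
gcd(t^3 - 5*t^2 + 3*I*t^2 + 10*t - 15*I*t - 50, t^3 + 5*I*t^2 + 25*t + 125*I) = t + 5*I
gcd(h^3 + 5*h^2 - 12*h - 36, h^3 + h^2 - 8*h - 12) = h^2 - h - 6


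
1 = 1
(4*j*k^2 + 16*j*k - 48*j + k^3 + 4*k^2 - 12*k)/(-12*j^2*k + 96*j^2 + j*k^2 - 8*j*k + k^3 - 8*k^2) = (-k^2 - 4*k + 12)/(3*j*k - 24*j - k^2 + 8*k)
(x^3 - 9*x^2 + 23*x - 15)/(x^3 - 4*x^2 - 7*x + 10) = (x - 3)/(x + 2)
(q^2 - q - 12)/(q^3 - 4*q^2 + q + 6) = (q^2 - q - 12)/(q^3 - 4*q^2 + q + 6)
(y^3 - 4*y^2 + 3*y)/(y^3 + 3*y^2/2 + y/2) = 2*(y^2 - 4*y + 3)/(2*y^2 + 3*y + 1)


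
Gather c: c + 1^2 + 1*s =c + s + 1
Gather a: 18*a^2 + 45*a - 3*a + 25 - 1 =18*a^2 + 42*a + 24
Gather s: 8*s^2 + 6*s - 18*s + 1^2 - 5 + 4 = 8*s^2 - 12*s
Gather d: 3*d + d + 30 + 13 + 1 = 4*d + 44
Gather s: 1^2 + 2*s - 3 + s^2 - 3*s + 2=s^2 - s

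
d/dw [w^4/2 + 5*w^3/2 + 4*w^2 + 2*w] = 2*w^3 + 15*w^2/2 + 8*w + 2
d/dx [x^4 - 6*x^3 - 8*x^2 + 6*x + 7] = 4*x^3 - 18*x^2 - 16*x + 6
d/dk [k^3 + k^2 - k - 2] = 3*k^2 + 2*k - 1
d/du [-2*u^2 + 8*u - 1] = 8 - 4*u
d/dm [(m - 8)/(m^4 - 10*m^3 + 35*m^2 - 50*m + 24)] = (m^4 - 10*m^3 + 35*m^2 - 50*m - 2*(m - 8)*(2*m^3 - 15*m^2 + 35*m - 25) + 24)/(m^4 - 10*m^3 + 35*m^2 - 50*m + 24)^2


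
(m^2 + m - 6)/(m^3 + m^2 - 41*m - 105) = (m - 2)/(m^2 - 2*m - 35)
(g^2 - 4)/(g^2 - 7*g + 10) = (g + 2)/(g - 5)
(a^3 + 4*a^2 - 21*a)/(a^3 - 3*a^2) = (a + 7)/a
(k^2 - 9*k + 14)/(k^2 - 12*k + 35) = (k - 2)/(k - 5)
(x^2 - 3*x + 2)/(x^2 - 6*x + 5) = (x - 2)/(x - 5)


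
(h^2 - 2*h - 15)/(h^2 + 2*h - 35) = (h + 3)/(h + 7)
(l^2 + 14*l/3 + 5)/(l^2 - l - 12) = (l + 5/3)/(l - 4)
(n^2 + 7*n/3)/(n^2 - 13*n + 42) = n*(3*n + 7)/(3*(n^2 - 13*n + 42))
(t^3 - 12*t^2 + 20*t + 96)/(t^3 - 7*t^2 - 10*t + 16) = (t - 6)/(t - 1)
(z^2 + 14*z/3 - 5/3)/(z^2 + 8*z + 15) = (z - 1/3)/(z + 3)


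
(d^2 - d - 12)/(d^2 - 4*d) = (d + 3)/d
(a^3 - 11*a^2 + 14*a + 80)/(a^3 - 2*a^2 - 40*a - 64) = (a - 5)/(a + 4)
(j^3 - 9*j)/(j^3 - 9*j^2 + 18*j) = (j + 3)/(j - 6)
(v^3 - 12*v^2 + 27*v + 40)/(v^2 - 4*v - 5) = v - 8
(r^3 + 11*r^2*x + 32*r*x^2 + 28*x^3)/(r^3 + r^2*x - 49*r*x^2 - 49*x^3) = (-r^2 - 4*r*x - 4*x^2)/(-r^2 + 6*r*x + 7*x^2)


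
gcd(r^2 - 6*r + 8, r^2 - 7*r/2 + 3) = r - 2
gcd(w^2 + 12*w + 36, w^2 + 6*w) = w + 6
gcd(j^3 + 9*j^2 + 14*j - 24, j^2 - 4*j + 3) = j - 1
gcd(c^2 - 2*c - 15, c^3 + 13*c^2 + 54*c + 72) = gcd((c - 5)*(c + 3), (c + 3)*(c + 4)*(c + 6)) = c + 3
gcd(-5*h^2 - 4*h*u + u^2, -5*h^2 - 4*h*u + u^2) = -5*h^2 - 4*h*u + u^2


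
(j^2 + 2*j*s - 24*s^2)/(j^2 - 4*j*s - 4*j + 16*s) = (j + 6*s)/(j - 4)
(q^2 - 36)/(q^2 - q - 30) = (q + 6)/(q + 5)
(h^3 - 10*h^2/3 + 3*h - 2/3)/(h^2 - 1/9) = 3*(h^2 - 3*h + 2)/(3*h + 1)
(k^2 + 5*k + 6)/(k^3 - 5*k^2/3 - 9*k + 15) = 3*(k + 2)/(3*k^2 - 14*k + 15)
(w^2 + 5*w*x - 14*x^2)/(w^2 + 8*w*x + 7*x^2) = (w - 2*x)/(w + x)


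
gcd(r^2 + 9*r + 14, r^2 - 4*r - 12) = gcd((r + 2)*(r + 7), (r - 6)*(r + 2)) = r + 2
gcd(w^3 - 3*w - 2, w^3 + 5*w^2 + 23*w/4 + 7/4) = w + 1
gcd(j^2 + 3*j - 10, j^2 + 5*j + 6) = 1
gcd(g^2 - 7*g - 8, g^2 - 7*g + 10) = 1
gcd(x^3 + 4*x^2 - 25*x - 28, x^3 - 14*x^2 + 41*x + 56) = x + 1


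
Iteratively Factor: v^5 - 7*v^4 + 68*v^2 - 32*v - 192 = (v - 4)*(v^4 - 3*v^3 - 12*v^2 + 20*v + 48) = (v - 4)*(v + 2)*(v^3 - 5*v^2 - 2*v + 24) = (v - 4)^2*(v + 2)*(v^2 - v - 6) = (v - 4)^2*(v + 2)^2*(v - 3)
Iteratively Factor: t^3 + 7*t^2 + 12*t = (t)*(t^2 + 7*t + 12) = t*(t + 3)*(t + 4)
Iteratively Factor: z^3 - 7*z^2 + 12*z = (z - 3)*(z^2 - 4*z) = (z - 4)*(z - 3)*(z)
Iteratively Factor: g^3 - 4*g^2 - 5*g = (g - 5)*(g^2 + g) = (g - 5)*(g + 1)*(g)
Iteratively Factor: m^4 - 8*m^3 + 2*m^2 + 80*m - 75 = (m - 5)*(m^3 - 3*m^2 - 13*m + 15) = (m - 5)*(m - 1)*(m^2 - 2*m - 15) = (m - 5)^2*(m - 1)*(m + 3)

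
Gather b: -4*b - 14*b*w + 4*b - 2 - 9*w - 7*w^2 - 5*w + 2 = -14*b*w - 7*w^2 - 14*w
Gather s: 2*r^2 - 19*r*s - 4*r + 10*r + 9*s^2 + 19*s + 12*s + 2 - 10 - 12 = 2*r^2 + 6*r + 9*s^2 + s*(31 - 19*r) - 20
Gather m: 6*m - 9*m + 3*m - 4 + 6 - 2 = 0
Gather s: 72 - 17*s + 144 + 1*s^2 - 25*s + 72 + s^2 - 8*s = 2*s^2 - 50*s + 288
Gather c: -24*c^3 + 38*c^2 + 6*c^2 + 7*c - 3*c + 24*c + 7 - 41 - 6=-24*c^3 + 44*c^2 + 28*c - 40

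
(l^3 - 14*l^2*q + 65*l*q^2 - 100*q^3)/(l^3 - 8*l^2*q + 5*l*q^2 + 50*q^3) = (l - 4*q)/(l + 2*q)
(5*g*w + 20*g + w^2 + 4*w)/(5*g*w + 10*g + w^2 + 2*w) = (w + 4)/(w + 2)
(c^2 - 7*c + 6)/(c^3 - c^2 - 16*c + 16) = (c - 6)/(c^2 - 16)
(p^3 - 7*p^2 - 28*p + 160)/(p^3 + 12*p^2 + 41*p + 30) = (p^2 - 12*p + 32)/(p^2 + 7*p + 6)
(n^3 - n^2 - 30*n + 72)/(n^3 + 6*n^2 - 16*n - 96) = (n - 3)/(n + 4)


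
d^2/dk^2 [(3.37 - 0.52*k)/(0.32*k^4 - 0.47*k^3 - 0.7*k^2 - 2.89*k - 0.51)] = (-0.638976*k^7 + 8.153088*k^6 - 15.195768*k^5 - 8.5665*k^4 + 4.479128*k^3 + 45.468162*k^2 + 37.172166*k + 55.41983)/(0.032768*k^12 - 0.144384*k^11 - 0.00297599999999998*k^10 - 0.359951*k^9 + 2.457774*k^8 + 1.738281*k^7 + 2.317619*k^6 - 14.201613*k^5 - 22.195812*k^4 - 30.69469*k^3 - 13.324923*k^2 - 2.255067*k - 0.132651)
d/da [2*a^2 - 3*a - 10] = 4*a - 3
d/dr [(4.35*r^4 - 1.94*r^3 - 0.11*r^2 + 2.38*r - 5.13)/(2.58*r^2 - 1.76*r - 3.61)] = (22.446*r^5 - 27.9732*r^4 - 55.9852*r^3 + 15.0634*r^2 + 27.265*r - 17.6206)/(6.6564*r^4 - 9.0816*r^3 - 15.53*r^2 + 12.7072*r + 13.0321)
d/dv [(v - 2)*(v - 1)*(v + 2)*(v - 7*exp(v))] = -7*v^3*exp(v) + 4*v^3 - 14*v^2*exp(v) - 3*v^2 + 42*v*exp(v) - 8*v + 4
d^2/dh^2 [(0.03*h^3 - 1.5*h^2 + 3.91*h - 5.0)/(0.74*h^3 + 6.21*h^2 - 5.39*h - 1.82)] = (-5.55111512312578e-17*h^7 - 1.918524*h^6 + 13.564644*h^5 + 39.539532*h^4 - 161.147128*h^3 - 1074.02718*h^2 + 1229.498844*h - 490.192836)/(0.405224*h^9 + 10.201788*h^8 + 76.75761*h^7 + 87.877929*h^6 - 609.267603*h^5 + 374.236149*h^4 + 216.275857*h^3 - 96.914454*h^2 - 53.561508*h - 6.028568)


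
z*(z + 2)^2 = z^3 + 4*z^2 + 4*z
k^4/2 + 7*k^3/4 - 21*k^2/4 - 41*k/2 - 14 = (k/2 + 1/2)*(k - 7/2)*(k + 2)*(k + 4)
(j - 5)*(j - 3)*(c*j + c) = c*j^3 - 7*c*j^2 + 7*c*j + 15*c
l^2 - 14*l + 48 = (l - 8)*(l - 6)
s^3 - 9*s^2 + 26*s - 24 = (s - 4)*(s - 3)*(s - 2)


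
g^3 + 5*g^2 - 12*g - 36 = (g - 3)*(g + 2)*(g + 6)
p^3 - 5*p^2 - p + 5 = (p - 5)*(p - 1)*(p + 1)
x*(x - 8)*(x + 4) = x^3 - 4*x^2 - 32*x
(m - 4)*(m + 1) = m^2 - 3*m - 4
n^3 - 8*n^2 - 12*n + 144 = (n - 6)^2*(n + 4)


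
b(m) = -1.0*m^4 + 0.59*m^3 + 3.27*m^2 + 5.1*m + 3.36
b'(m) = -4.0*m^3 + 1.77*m^2 + 6.54*m + 5.1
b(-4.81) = -546.45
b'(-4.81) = 459.73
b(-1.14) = -0.77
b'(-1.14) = 5.87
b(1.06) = 11.88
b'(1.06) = 9.26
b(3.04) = -19.75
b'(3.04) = -71.04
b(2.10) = 14.51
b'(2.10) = -10.40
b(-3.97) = -250.67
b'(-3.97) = 257.32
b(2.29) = 11.77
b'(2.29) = -18.68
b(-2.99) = -78.35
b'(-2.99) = 108.29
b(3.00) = -16.98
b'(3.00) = -67.35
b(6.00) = -1016.88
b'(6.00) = -755.94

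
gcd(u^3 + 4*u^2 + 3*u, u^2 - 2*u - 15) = u + 3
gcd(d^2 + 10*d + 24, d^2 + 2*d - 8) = d + 4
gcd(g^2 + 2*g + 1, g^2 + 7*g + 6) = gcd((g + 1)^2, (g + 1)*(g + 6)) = g + 1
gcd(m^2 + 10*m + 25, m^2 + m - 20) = m + 5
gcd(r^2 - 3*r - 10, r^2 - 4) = r + 2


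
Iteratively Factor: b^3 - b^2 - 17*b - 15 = (b - 5)*(b^2 + 4*b + 3) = (b - 5)*(b + 3)*(b + 1)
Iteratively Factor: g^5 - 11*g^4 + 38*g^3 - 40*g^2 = (g - 2)*(g^4 - 9*g^3 + 20*g^2) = g*(g - 2)*(g^3 - 9*g^2 + 20*g) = g*(g - 4)*(g - 2)*(g^2 - 5*g) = g*(g - 5)*(g - 4)*(g - 2)*(g)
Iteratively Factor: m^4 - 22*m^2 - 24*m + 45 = (m - 1)*(m^3 + m^2 - 21*m - 45) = (m - 5)*(m - 1)*(m^2 + 6*m + 9) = (m - 5)*(m - 1)*(m + 3)*(m + 3)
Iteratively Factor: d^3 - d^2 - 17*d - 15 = (d + 3)*(d^2 - 4*d - 5) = (d + 1)*(d + 3)*(d - 5)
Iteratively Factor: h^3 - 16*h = (h - 4)*(h^2 + 4*h) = (h - 4)*(h + 4)*(h)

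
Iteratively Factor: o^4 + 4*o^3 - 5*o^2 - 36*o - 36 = (o + 2)*(o^3 + 2*o^2 - 9*o - 18) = (o + 2)*(o + 3)*(o^2 - o - 6) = (o - 3)*(o + 2)*(o + 3)*(o + 2)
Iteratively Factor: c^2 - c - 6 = (c - 3)*(c + 2)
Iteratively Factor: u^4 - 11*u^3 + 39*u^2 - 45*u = (u - 3)*(u^3 - 8*u^2 + 15*u) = (u - 5)*(u - 3)*(u^2 - 3*u) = u*(u - 5)*(u - 3)*(u - 3)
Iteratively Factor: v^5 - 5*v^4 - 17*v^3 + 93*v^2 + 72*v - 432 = (v + 3)*(v^4 - 8*v^3 + 7*v^2 + 72*v - 144) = (v - 4)*(v + 3)*(v^3 - 4*v^2 - 9*v + 36) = (v - 4)*(v - 3)*(v + 3)*(v^2 - v - 12) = (v - 4)*(v - 3)*(v + 3)^2*(v - 4)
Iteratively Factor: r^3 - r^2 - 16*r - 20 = (r + 2)*(r^2 - 3*r - 10) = (r - 5)*(r + 2)*(r + 2)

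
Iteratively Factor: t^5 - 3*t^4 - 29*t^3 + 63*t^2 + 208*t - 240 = (t + 4)*(t^4 - 7*t^3 - t^2 + 67*t - 60) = (t - 4)*(t + 4)*(t^3 - 3*t^2 - 13*t + 15) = (t - 4)*(t + 3)*(t + 4)*(t^2 - 6*t + 5) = (t - 5)*(t - 4)*(t + 3)*(t + 4)*(t - 1)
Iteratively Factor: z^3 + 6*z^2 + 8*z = (z + 2)*(z^2 + 4*z) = z*(z + 2)*(z + 4)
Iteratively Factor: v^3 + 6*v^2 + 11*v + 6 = (v + 1)*(v^2 + 5*v + 6) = (v + 1)*(v + 3)*(v + 2)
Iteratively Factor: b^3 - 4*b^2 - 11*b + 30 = (b + 3)*(b^2 - 7*b + 10) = (b - 5)*(b + 3)*(b - 2)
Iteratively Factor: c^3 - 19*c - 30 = (c + 2)*(c^2 - 2*c - 15) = (c + 2)*(c + 3)*(c - 5)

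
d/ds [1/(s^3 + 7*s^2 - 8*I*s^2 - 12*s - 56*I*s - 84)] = (-3*s^2 - 14*s + 16*I*s + 12 + 56*I)/(-s^3 - 7*s^2 + 8*I*s^2 + 12*s + 56*I*s + 84)^2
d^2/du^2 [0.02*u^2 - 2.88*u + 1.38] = 0.0400000000000000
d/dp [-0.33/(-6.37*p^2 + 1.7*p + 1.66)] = (0.561 - 4.2042*p)/(-6.37*p^2 + 1.7*p + 1.66)^2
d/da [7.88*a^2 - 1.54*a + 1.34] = 15.76*a - 1.54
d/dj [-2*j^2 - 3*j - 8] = -4*j - 3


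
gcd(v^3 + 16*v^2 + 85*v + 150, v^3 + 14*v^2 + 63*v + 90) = v^2 + 11*v + 30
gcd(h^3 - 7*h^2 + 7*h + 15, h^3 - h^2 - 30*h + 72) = h - 3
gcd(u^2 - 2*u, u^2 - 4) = u - 2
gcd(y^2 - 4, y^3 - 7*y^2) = 1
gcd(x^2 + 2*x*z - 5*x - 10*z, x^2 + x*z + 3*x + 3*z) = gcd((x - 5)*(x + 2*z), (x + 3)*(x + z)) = 1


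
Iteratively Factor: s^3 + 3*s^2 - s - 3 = (s + 3)*(s^2 - 1) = (s + 1)*(s + 3)*(s - 1)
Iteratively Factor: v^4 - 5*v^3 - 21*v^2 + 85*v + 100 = (v - 5)*(v^3 - 21*v - 20) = (v - 5)*(v + 4)*(v^2 - 4*v - 5) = (v - 5)*(v + 1)*(v + 4)*(v - 5)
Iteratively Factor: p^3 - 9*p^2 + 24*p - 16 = (p - 4)*(p^2 - 5*p + 4) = (p - 4)*(p - 1)*(p - 4)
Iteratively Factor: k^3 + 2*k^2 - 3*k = (k - 1)*(k^2 + 3*k) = k*(k - 1)*(k + 3)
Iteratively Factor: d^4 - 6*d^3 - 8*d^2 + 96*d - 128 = (d + 4)*(d^3 - 10*d^2 + 32*d - 32) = (d - 4)*(d + 4)*(d^2 - 6*d + 8) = (d - 4)*(d - 2)*(d + 4)*(d - 4)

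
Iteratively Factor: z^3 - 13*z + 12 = (z + 4)*(z^2 - 4*z + 3) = (z - 3)*(z + 4)*(z - 1)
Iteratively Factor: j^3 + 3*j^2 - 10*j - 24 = (j + 2)*(j^2 + j - 12) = (j - 3)*(j + 2)*(j + 4)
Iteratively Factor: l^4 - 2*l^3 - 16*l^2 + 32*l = (l + 4)*(l^3 - 6*l^2 + 8*l) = (l - 2)*(l + 4)*(l^2 - 4*l) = l*(l - 2)*(l + 4)*(l - 4)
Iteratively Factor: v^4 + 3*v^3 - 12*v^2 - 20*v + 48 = (v - 2)*(v^3 + 5*v^2 - 2*v - 24) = (v - 2)*(v + 4)*(v^2 + v - 6) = (v - 2)*(v + 3)*(v + 4)*(v - 2)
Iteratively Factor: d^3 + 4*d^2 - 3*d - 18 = (d + 3)*(d^2 + d - 6) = (d + 3)^2*(d - 2)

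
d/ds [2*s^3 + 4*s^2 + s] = 6*s^2 + 8*s + 1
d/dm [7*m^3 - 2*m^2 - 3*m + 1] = 21*m^2 - 4*m - 3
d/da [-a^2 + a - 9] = 1 - 2*a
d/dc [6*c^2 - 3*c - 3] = 12*c - 3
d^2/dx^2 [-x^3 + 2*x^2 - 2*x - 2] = 4 - 6*x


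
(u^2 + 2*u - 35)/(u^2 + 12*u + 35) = (u - 5)/(u + 5)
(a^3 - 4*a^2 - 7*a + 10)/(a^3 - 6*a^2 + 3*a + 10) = (a^2 + a - 2)/(a^2 - a - 2)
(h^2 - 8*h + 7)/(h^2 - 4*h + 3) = (h - 7)/(h - 3)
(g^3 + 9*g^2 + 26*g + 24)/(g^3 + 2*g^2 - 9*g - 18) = (g + 4)/(g - 3)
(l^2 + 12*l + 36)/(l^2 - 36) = (l + 6)/(l - 6)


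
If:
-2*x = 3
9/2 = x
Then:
No Solution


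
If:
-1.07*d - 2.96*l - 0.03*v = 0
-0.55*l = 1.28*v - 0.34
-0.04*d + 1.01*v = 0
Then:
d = -2.29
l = 0.83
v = -0.09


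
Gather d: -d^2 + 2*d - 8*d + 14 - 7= -d^2 - 6*d + 7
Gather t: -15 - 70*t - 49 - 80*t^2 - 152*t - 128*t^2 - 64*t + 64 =-208*t^2 - 286*t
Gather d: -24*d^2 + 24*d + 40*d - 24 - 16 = -24*d^2 + 64*d - 40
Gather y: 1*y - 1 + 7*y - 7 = 8*y - 8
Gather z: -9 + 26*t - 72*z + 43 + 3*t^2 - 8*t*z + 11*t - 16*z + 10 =3*t^2 + 37*t + z*(-8*t - 88) + 44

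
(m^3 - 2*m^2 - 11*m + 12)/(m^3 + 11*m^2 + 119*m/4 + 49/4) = 4*(m^3 - 2*m^2 - 11*m + 12)/(4*m^3 + 44*m^2 + 119*m + 49)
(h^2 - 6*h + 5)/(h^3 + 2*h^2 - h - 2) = (h - 5)/(h^2 + 3*h + 2)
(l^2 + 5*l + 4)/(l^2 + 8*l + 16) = (l + 1)/(l + 4)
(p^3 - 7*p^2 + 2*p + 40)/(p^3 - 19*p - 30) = (p - 4)/(p + 3)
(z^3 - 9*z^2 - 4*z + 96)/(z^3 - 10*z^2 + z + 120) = (z - 4)/(z - 5)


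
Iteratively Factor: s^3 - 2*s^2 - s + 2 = (s - 1)*(s^2 - s - 2) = (s - 2)*(s - 1)*(s + 1)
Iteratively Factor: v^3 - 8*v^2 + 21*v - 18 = (v - 3)*(v^2 - 5*v + 6) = (v - 3)*(v - 2)*(v - 3)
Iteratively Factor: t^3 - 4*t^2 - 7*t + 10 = (t - 5)*(t^2 + t - 2) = (t - 5)*(t + 2)*(t - 1)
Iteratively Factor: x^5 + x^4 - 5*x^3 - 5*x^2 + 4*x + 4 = (x + 1)*(x^4 - 5*x^2 + 4) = (x - 1)*(x + 1)*(x^3 + x^2 - 4*x - 4) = (x - 1)*(x + 1)^2*(x^2 - 4) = (x - 1)*(x + 1)^2*(x + 2)*(x - 2)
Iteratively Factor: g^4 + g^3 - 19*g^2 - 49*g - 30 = (g + 1)*(g^3 - 19*g - 30) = (g + 1)*(g + 2)*(g^2 - 2*g - 15) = (g - 5)*(g + 1)*(g + 2)*(g + 3)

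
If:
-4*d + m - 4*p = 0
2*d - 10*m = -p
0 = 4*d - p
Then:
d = 0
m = 0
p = 0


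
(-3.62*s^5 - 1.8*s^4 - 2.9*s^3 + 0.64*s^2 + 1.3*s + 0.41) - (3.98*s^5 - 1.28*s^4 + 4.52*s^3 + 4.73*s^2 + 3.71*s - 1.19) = -7.6*s^5 - 0.52*s^4 - 7.42*s^3 - 4.09*s^2 - 2.41*s + 1.6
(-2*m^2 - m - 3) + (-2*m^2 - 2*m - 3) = -4*m^2 - 3*m - 6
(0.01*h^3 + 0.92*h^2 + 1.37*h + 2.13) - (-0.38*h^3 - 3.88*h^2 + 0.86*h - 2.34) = 0.39*h^3 + 4.8*h^2 + 0.51*h + 4.47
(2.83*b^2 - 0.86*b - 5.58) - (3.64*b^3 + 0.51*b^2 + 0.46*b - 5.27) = -3.64*b^3 + 2.32*b^2 - 1.32*b - 0.31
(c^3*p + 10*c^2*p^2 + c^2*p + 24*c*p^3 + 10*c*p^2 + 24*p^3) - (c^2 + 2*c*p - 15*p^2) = c^3*p + 10*c^2*p^2 + c^2*p - c^2 + 24*c*p^3 + 10*c*p^2 - 2*c*p + 24*p^3 + 15*p^2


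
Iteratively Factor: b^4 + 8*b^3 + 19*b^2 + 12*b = (b)*(b^3 + 8*b^2 + 19*b + 12) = b*(b + 3)*(b^2 + 5*b + 4) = b*(b + 1)*(b + 3)*(b + 4)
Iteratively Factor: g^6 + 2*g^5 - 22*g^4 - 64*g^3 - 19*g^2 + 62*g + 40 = (g + 4)*(g^5 - 2*g^4 - 14*g^3 - 8*g^2 + 13*g + 10) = (g - 1)*(g + 4)*(g^4 - g^3 - 15*g^2 - 23*g - 10) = (g - 5)*(g - 1)*(g + 4)*(g^3 + 4*g^2 + 5*g + 2) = (g - 5)*(g - 1)*(g + 2)*(g + 4)*(g^2 + 2*g + 1) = (g - 5)*(g - 1)*(g + 1)*(g + 2)*(g + 4)*(g + 1)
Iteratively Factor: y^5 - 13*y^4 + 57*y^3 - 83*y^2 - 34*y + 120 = (y - 3)*(y^4 - 10*y^3 + 27*y^2 - 2*y - 40) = (y - 4)*(y - 3)*(y^3 - 6*y^2 + 3*y + 10) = (y - 4)*(y - 3)*(y + 1)*(y^2 - 7*y + 10) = (y - 5)*(y - 4)*(y - 3)*(y + 1)*(y - 2)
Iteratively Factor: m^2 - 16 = (m - 4)*(m + 4)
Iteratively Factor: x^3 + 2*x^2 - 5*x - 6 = (x + 1)*(x^2 + x - 6) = (x + 1)*(x + 3)*(x - 2)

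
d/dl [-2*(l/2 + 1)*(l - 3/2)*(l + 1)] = -3*l^2 - 3*l + 5/2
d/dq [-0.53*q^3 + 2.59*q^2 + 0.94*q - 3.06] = -1.59*q^2 + 5.18*q + 0.94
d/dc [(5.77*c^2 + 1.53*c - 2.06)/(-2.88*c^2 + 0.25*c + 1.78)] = (5.8489*c^2 + 8.6756*c + 3.2384)/(8.2944*c^4 - 1.44*c^3 - 10.1903*c^2 + 0.89*c + 3.1684)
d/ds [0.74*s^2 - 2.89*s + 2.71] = 1.48*s - 2.89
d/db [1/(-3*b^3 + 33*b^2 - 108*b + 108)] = (b^2 - 22*b/3 + 12)/(b^3 - 11*b^2 + 36*b - 36)^2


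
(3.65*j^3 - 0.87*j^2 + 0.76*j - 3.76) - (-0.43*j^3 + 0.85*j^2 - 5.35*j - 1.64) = 4.08*j^3 - 1.72*j^2 + 6.11*j - 2.12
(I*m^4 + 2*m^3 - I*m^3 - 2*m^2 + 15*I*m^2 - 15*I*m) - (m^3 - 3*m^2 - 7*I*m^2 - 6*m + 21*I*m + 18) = I*m^4 + m^3 - I*m^3 + m^2 + 22*I*m^2 + 6*m - 36*I*m - 18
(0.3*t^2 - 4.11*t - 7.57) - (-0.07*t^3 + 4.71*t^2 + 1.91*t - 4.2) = 0.07*t^3 - 4.41*t^2 - 6.02*t - 3.37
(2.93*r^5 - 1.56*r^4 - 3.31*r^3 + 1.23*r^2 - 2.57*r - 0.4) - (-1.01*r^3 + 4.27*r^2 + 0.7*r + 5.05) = 2.93*r^5 - 1.56*r^4 - 2.3*r^3 - 3.04*r^2 - 3.27*r - 5.45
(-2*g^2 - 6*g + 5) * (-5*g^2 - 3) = 10*g^4 + 30*g^3 - 19*g^2 + 18*g - 15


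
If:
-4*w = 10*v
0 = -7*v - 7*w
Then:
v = 0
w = 0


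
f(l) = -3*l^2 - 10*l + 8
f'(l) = -6*l - 10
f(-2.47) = 14.40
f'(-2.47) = 4.82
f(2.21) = -28.75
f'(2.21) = -23.26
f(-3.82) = 2.42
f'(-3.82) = 12.92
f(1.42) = -12.25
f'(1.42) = -18.52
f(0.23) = 5.54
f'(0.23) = -11.38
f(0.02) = 7.80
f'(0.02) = -10.12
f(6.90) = -203.83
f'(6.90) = -51.40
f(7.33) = -226.49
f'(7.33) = -53.98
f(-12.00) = -304.00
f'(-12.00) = 62.00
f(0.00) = 8.00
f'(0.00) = -10.00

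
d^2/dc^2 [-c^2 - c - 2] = -2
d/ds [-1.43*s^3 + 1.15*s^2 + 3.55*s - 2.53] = -4.29*s^2 + 2.3*s + 3.55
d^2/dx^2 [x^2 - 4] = 2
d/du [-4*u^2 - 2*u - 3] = -8*u - 2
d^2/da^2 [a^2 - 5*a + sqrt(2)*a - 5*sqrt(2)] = 2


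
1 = 1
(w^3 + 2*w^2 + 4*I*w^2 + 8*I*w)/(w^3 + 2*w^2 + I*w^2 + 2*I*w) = (w + 4*I)/(w + I)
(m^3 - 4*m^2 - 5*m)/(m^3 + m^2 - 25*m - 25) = m/(m + 5)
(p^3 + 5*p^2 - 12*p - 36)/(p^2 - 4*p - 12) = (p^2 + 3*p - 18)/(p - 6)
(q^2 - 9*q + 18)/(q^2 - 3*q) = (q - 6)/q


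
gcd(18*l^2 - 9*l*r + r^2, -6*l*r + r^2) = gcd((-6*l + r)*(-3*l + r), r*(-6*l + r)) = -6*l + r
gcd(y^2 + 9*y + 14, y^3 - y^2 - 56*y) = y + 7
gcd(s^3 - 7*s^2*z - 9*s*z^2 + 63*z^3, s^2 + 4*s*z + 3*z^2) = s + 3*z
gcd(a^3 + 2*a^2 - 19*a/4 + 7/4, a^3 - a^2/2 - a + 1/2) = a^2 - 3*a/2 + 1/2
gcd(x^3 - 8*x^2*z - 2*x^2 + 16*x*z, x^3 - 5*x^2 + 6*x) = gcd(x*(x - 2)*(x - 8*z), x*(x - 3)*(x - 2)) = x^2 - 2*x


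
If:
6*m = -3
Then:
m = -1/2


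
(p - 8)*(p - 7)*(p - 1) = p^3 - 16*p^2 + 71*p - 56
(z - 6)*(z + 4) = z^2 - 2*z - 24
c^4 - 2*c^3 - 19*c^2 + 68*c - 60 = (c - 3)*(c - 2)^2*(c + 5)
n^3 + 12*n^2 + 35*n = n*(n + 5)*(n + 7)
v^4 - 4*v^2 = v^2*(v - 2)*(v + 2)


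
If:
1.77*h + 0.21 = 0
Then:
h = -0.12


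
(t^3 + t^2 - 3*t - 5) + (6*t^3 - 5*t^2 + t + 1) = 7*t^3 - 4*t^2 - 2*t - 4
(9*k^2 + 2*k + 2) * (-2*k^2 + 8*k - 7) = -18*k^4 + 68*k^3 - 51*k^2 + 2*k - 14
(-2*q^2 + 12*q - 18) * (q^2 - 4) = -2*q^4 + 12*q^3 - 10*q^2 - 48*q + 72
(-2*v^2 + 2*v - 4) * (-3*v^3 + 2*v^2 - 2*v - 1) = 6*v^5 - 10*v^4 + 20*v^3 - 10*v^2 + 6*v + 4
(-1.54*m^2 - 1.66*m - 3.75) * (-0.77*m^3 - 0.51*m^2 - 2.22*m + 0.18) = 1.1858*m^5 + 2.0636*m^4 + 7.1529*m^3 + 5.3205*m^2 + 8.0262*m - 0.675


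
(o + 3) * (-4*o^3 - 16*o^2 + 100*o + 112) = -4*o^4 - 28*o^3 + 52*o^2 + 412*o + 336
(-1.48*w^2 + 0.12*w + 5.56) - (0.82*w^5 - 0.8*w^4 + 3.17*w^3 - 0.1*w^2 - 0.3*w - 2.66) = -0.82*w^5 + 0.8*w^4 - 3.17*w^3 - 1.38*w^2 + 0.42*w + 8.22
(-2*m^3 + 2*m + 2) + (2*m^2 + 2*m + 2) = -2*m^3 + 2*m^2 + 4*m + 4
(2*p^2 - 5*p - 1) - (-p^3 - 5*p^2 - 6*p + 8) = p^3 + 7*p^2 + p - 9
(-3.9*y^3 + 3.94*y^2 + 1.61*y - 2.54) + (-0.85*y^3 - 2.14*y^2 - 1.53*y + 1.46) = -4.75*y^3 + 1.8*y^2 + 0.0800000000000001*y - 1.08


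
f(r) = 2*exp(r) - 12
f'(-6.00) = 0.00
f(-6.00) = -12.00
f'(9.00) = 16206.17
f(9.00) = 16194.17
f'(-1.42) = 0.48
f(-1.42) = -11.52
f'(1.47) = 8.70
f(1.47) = -3.30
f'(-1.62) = 0.40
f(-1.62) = -11.60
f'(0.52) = 3.36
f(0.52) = -8.64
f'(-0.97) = 0.76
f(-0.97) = -11.24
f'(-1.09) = 0.67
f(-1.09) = -11.33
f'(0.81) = 4.50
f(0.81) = -7.50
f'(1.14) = 6.25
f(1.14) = -5.75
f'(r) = 2*exp(r)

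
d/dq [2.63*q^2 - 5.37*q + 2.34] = 5.26*q - 5.37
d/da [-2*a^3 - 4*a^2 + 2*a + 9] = -6*a^2 - 8*a + 2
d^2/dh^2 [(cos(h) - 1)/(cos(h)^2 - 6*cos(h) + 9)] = (-7*cos(h)/4 - 4*cos(2*h) - cos(3*h)/4 + 2)/(cos(h) - 3)^4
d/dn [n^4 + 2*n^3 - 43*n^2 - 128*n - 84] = 4*n^3 + 6*n^2 - 86*n - 128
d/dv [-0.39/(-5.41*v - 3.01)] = -2.1099/(5.41*v + 3.01)^2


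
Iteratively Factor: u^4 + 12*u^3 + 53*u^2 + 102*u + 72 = (u + 4)*(u^3 + 8*u^2 + 21*u + 18) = (u + 2)*(u + 4)*(u^2 + 6*u + 9) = (u + 2)*(u + 3)*(u + 4)*(u + 3)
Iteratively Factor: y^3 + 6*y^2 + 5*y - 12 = (y + 3)*(y^2 + 3*y - 4) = (y - 1)*(y + 3)*(y + 4)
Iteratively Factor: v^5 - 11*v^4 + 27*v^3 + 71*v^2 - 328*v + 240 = (v - 4)*(v^4 - 7*v^3 - v^2 + 67*v - 60) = (v - 5)*(v - 4)*(v^3 - 2*v^2 - 11*v + 12) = (v - 5)*(v - 4)^2*(v^2 + 2*v - 3) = (v - 5)*(v - 4)^2*(v - 1)*(v + 3)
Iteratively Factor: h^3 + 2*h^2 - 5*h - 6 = (h - 2)*(h^2 + 4*h + 3) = (h - 2)*(h + 3)*(h + 1)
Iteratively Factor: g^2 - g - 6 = (g - 3)*(g + 2)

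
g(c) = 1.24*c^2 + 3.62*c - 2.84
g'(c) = 2.48*c + 3.62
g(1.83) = 7.94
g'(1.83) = 8.16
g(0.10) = -2.47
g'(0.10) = 3.87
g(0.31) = -1.60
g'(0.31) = 4.39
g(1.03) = 2.20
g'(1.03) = 6.17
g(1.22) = 3.42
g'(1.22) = 6.65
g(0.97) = 1.84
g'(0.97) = 6.03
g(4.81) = 43.26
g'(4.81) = 15.55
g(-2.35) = -4.50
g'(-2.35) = -2.21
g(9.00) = 130.18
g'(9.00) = 25.94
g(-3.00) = -2.54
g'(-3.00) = -3.82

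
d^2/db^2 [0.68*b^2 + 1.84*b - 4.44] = 1.36000000000000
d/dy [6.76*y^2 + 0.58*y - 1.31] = 13.52*y + 0.58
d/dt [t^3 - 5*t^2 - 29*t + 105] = 3*t^2 - 10*t - 29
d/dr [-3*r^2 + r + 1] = 1 - 6*r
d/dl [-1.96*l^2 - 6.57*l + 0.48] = -3.92*l - 6.57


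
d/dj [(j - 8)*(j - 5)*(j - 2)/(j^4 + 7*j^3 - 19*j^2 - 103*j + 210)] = (-j^4 + 26*j^3 - 4*j^2 - 930*j + 1405)/(j^6 + 18*j^5 + 79*j^4 - 228*j^3 - 1889*j^2 + 210*j + 11025)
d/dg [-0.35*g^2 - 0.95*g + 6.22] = -0.7*g - 0.95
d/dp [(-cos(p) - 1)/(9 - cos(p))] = 10*sin(p)/(cos(p) - 9)^2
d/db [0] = 0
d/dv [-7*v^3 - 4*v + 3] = -21*v^2 - 4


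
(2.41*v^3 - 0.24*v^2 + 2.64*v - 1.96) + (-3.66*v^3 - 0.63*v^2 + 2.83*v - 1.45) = -1.25*v^3 - 0.87*v^2 + 5.47*v - 3.41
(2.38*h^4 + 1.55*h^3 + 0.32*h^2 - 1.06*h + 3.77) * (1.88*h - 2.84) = 4.4744*h^5 - 3.8452*h^4 - 3.8004*h^3 - 2.9016*h^2 + 10.098*h - 10.7068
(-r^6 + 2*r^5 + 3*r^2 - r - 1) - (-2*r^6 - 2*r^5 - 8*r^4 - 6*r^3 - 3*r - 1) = r^6 + 4*r^5 + 8*r^4 + 6*r^3 + 3*r^2 + 2*r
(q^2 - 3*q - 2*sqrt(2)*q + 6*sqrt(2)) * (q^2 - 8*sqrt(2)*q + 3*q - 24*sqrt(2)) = q^4 - 10*sqrt(2)*q^3 + 23*q^2 + 90*sqrt(2)*q - 288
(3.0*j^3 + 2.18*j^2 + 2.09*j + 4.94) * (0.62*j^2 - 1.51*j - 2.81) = 1.86*j^5 - 3.1784*j^4 - 10.426*j^3 - 6.2189*j^2 - 13.3323*j - 13.8814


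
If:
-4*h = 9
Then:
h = -9/4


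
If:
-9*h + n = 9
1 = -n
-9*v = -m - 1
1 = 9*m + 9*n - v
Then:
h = -10/9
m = 91/80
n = -1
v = 19/80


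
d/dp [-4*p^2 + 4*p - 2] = 4 - 8*p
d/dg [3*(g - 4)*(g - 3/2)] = 6*g - 33/2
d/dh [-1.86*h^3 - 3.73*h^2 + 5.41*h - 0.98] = -5.58*h^2 - 7.46*h + 5.41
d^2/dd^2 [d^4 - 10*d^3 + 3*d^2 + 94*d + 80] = 12*d^2 - 60*d + 6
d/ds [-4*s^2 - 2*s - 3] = -8*s - 2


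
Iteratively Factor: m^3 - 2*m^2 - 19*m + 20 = (m - 1)*(m^2 - m - 20) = (m - 5)*(m - 1)*(m + 4)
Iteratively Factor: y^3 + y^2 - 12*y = (y + 4)*(y^2 - 3*y) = y*(y + 4)*(y - 3)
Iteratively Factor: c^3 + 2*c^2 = (c + 2)*(c^2) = c*(c + 2)*(c)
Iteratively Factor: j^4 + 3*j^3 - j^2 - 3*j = (j - 1)*(j^3 + 4*j^2 + 3*j) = (j - 1)*(j + 1)*(j^2 + 3*j) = (j - 1)*(j + 1)*(j + 3)*(j)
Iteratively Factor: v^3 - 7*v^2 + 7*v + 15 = (v + 1)*(v^2 - 8*v + 15) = (v - 3)*(v + 1)*(v - 5)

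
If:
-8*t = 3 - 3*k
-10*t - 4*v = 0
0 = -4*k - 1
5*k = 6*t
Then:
No Solution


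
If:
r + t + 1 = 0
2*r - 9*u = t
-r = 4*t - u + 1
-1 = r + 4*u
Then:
No Solution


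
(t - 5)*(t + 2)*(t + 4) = t^3 + t^2 - 22*t - 40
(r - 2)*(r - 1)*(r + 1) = r^3 - 2*r^2 - r + 2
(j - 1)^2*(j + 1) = j^3 - j^2 - j + 1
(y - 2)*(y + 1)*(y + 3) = y^3 + 2*y^2 - 5*y - 6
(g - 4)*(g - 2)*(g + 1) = g^3 - 5*g^2 + 2*g + 8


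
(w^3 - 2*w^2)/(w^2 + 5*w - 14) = w^2/(w + 7)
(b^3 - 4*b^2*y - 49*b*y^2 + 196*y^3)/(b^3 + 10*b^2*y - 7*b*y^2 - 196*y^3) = (b - 7*y)/(b + 7*y)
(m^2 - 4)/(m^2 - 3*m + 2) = (m + 2)/(m - 1)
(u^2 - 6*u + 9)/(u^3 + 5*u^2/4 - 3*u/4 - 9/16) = 16*(u^2 - 6*u + 9)/(16*u^3 + 20*u^2 - 12*u - 9)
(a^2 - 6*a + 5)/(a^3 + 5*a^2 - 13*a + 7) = (a - 5)/(a^2 + 6*a - 7)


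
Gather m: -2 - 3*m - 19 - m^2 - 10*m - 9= -m^2 - 13*m - 30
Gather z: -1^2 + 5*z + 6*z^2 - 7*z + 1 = 6*z^2 - 2*z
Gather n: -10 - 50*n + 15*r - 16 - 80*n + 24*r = -130*n + 39*r - 26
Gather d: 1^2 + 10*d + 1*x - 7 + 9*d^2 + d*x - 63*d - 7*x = 9*d^2 + d*(x - 53) - 6*x - 6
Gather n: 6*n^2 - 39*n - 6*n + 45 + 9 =6*n^2 - 45*n + 54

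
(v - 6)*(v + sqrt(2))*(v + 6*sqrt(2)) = v^3 - 6*v^2 + 7*sqrt(2)*v^2 - 42*sqrt(2)*v + 12*v - 72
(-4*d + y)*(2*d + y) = -8*d^2 - 2*d*y + y^2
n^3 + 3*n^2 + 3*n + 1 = (n + 1)^3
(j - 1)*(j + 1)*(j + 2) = j^3 + 2*j^2 - j - 2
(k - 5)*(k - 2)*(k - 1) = k^3 - 8*k^2 + 17*k - 10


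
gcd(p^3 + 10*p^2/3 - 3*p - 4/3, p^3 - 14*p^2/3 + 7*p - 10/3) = p - 1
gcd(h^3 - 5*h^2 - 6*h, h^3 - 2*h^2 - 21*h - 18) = h^2 - 5*h - 6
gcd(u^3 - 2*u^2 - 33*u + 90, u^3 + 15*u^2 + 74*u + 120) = u + 6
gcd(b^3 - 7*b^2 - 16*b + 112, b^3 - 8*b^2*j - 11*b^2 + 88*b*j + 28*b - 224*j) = b^2 - 11*b + 28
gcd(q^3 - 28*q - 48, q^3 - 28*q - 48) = q^3 - 28*q - 48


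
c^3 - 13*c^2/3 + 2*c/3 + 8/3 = (c - 4)*(c - 1)*(c + 2/3)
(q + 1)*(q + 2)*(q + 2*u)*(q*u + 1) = q^4*u + 2*q^3*u^2 + 3*q^3*u + q^3 + 6*q^2*u^2 + 4*q^2*u + 3*q^2 + 4*q*u^2 + 6*q*u + 2*q + 4*u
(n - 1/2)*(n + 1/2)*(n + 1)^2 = n^4 + 2*n^3 + 3*n^2/4 - n/2 - 1/4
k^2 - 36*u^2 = (k - 6*u)*(k + 6*u)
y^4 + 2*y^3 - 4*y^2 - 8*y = y*(y - 2)*(y + 2)^2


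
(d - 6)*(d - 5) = d^2 - 11*d + 30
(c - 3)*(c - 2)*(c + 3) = c^3 - 2*c^2 - 9*c + 18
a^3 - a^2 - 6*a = a*(a - 3)*(a + 2)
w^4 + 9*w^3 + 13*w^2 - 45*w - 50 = (w - 2)*(w + 1)*(w + 5)^2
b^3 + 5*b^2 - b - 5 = (b - 1)*(b + 1)*(b + 5)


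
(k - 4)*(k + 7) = k^2 + 3*k - 28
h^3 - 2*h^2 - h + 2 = (h - 2)*(h - 1)*(h + 1)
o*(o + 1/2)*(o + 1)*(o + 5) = o^4 + 13*o^3/2 + 8*o^2 + 5*o/2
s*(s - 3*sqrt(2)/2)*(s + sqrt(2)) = s^3 - sqrt(2)*s^2/2 - 3*s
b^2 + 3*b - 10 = (b - 2)*(b + 5)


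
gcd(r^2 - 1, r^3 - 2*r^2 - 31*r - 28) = r + 1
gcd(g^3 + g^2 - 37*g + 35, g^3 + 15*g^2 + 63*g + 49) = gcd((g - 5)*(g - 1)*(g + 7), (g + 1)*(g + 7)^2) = g + 7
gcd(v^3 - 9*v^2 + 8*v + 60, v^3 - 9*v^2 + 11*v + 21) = 1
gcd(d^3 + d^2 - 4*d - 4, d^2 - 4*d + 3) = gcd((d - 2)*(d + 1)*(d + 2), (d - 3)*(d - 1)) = 1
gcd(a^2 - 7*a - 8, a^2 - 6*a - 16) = a - 8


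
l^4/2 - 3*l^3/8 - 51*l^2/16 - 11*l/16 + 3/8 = (l/2 + 1)*(l - 3)*(l - 1/4)*(l + 1/2)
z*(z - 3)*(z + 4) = z^3 + z^2 - 12*z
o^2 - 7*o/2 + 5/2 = (o - 5/2)*(o - 1)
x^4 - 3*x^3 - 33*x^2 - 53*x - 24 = (x - 8)*(x + 1)^2*(x + 3)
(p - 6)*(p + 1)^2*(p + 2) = p^4 - 2*p^3 - 19*p^2 - 28*p - 12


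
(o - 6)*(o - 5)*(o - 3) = o^3 - 14*o^2 + 63*o - 90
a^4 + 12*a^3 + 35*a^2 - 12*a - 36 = (a - 1)*(a + 1)*(a + 6)^2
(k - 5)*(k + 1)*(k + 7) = k^3 + 3*k^2 - 33*k - 35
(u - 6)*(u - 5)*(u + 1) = u^3 - 10*u^2 + 19*u + 30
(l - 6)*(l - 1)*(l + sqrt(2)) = l^3 - 7*l^2 + sqrt(2)*l^2 - 7*sqrt(2)*l + 6*l + 6*sqrt(2)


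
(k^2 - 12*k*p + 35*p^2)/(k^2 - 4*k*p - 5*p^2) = (k - 7*p)/(k + p)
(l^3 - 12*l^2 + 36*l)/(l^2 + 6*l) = (l^2 - 12*l + 36)/(l + 6)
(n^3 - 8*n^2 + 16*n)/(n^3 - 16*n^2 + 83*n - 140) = n*(n - 4)/(n^2 - 12*n + 35)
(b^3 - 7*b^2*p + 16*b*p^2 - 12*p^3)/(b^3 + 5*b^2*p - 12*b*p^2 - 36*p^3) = (b^2 - 4*b*p + 4*p^2)/(b^2 + 8*b*p + 12*p^2)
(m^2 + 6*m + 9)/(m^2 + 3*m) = (m + 3)/m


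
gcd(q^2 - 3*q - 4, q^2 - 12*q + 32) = q - 4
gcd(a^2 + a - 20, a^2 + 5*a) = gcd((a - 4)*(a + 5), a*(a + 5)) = a + 5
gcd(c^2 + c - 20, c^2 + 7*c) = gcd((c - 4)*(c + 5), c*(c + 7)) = 1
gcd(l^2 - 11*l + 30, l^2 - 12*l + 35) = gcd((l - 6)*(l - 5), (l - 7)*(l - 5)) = l - 5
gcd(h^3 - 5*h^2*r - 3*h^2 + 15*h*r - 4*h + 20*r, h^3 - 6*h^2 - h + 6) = h + 1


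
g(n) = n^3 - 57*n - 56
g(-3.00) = 88.00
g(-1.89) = 44.98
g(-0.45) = -30.44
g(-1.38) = 20.03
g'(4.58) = 5.93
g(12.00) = 988.00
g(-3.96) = 107.62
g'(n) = 3*n^2 - 57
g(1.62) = -144.09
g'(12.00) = 375.00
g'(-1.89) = -46.28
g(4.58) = -220.99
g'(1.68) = -48.53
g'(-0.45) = -56.39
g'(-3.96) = -9.96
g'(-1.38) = -51.29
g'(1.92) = -45.94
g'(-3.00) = -30.00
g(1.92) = -158.36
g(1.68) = -147.02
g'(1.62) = -49.13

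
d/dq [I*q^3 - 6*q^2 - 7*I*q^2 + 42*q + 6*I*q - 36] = 3*I*q^2 - 12*q - 14*I*q + 42 + 6*I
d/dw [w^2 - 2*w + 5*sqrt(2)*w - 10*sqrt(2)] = 2*w - 2 + 5*sqrt(2)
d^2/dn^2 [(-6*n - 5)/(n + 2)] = 14/(n + 2)^3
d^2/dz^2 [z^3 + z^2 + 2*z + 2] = 6*z + 2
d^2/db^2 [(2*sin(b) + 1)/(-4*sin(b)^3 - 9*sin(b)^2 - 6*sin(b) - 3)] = 2*(64*sin(b)^7 + 180*sin(b)^6 + 87*sin(b)^5 - 336*sin(b)^4 - 537*sin(b)^3 - 225*sin(b)^2 + 36*sin(b) + 27)/(4*sin(b)^3 + 9*sin(b)^2 + 6*sin(b) + 3)^3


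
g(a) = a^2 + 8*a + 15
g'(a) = 2*a + 8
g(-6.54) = 5.45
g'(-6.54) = -5.08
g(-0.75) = 9.56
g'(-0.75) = 6.50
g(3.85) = 60.62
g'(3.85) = 15.70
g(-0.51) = 11.18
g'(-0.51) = 6.98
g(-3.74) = -0.93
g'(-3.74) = 0.52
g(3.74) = 58.91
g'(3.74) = 15.48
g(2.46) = 40.73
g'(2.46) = 12.92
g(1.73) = 31.83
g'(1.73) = 11.46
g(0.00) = 15.00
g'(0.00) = 8.00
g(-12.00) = 63.00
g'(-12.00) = -16.00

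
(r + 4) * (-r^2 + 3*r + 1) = -r^3 - r^2 + 13*r + 4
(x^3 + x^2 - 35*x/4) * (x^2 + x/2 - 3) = x^5 + 3*x^4/2 - 45*x^3/4 - 59*x^2/8 + 105*x/4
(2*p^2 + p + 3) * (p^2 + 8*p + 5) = 2*p^4 + 17*p^3 + 21*p^2 + 29*p + 15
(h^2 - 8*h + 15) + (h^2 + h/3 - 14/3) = 2*h^2 - 23*h/3 + 31/3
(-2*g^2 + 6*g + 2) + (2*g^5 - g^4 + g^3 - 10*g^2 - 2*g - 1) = 2*g^5 - g^4 + g^3 - 12*g^2 + 4*g + 1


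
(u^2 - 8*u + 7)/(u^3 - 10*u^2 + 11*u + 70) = (u - 1)/(u^2 - 3*u - 10)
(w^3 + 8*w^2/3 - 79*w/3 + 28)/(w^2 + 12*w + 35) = (w^2 - 13*w/3 + 4)/(w + 5)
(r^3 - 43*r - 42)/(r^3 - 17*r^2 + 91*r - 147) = (r^2 + 7*r + 6)/(r^2 - 10*r + 21)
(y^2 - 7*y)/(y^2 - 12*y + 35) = y/(y - 5)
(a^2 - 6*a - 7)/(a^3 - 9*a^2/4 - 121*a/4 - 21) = 4*(a + 1)/(4*a^2 + 19*a + 12)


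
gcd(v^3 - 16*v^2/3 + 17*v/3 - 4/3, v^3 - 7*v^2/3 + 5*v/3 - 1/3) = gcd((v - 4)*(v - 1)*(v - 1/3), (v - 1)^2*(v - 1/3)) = v^2 - 4*v/3 + 1/3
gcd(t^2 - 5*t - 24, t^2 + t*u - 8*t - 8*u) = t - 8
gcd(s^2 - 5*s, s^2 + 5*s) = s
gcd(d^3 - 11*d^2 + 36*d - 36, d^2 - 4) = d - 2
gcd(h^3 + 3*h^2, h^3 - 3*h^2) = h^2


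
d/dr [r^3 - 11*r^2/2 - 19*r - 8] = 3*r^2 - 11*r - 19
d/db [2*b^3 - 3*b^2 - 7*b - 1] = 6*b^2 - 6*b - 7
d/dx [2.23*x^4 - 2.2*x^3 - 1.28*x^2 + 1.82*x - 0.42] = 8.92*x^3 - 6.6*x^2 - 2.56*x + 1.82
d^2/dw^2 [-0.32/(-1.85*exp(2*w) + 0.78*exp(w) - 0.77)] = ((0.2496 - 2.368*exp(w))*(1.85*exp(2*w) - 0.78*exp(w) + 0.77) + 0.32*(3.7*exp(w) - 0.78)*(7.4*exp(w) - 1.56)*exp(w))*exp(w)/(1.85*exp(2*w) - 0.78*exp(w) + 0.77)^3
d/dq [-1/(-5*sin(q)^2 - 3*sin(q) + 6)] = -(10*sin(q) + 3)*cos(q)/(5*sin(q)^2 + 3*sin(q) - 6)^2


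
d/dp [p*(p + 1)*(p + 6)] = 3*p^2 + 14*p + 6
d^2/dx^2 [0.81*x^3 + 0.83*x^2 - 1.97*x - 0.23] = 4.86*x + 1.66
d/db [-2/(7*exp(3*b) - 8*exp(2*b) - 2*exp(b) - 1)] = (42*exp(2*b) - 32*exp(b) - 4)*exp(b)/(-7*exp(3*b) + 8*exp(2*b) + 2*exp(b) + 1)^2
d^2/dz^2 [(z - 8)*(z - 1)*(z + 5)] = 6*z - 8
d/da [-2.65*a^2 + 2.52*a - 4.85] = 2.52 - 5.3*a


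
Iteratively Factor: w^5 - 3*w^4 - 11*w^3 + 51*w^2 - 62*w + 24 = (w - 1)*(w^4 - 2*w^3 - 13*w^2 + 38*w - 24) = (w - 3)*(w - 1)*(w^3 + w^2 - 10*w + 8) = (w - 3)*(w - 1)*(w + 4)*(w^2 - 3*w + 2) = (w - 3)*(w - 2)*(w - 1)*(w + 4)*(w - 1)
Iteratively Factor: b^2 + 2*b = (b)*(b + 2)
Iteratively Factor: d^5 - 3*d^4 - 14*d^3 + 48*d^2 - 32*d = (d - 2)*(d^4 - d^3 - 16*d^2 + 16*d) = (d - 2)*(d - 1)*(d^3 - 16*d) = (d - 4)*(d - 2)*(d - 1)*(d^2 + 4*d) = d*(d - 4)*(d - 2)*(d - 1)*(d + 4)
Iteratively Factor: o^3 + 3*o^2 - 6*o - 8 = (o + 1)*(o^2 + 2*o - 8) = (o + 1)*(o + 4)*(o - 2)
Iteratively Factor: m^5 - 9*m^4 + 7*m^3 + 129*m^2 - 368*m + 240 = (m - 1)*(m^4 - 8*m^3 - m^2 + 128*m - 240) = (m - 1)*(m + 4)*(m^3 - 12*m^2 + 47*m - 60) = (m - 3)*(m - 1)*(m + 4)*(m^2 - 9*m + 20) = (m - 4)*(m - 3)*(m - 1)*(m + 4)*(m - 5)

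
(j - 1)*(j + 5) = j^2 + 4*j - 5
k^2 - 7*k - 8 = (k - 8)*(k + 1)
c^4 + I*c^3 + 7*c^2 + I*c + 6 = (c - 2*I)*(c - I)*(c + I)*(c + 3*I)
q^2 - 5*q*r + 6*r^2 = (q - 3*r)*(q - 2*r)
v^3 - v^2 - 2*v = v*(v - 2)*(v + 1)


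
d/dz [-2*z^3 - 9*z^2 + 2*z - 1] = -6*z^2 - 18*z + 2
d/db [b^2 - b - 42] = 2*b - 1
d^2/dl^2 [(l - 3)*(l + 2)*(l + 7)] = 6*l + 12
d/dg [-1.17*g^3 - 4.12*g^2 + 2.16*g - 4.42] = -3.51*g^2 - 8.24*g + 2.16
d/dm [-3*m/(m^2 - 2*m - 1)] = 3*(m^2 + 1)/(m^4 - 4*m^3 + 2*m^2 + 4*m + 1)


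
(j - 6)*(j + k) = j^2 + j*k - 6*j - 6*k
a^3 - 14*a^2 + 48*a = a*(a - 8)*(a - 6)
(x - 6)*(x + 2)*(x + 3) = x^3 - x^2 - 24*x - 36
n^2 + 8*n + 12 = (n + 2)*(n + 6)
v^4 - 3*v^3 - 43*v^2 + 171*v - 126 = (v - 6)*(v - 3)*(v - 1)*(v + 7)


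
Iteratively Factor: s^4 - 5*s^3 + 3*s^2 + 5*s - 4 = (s - 4)*(s^3 - s^2 - s + 1) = (s - 4)*(s - 1)*(s^2 - 1) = (s - 4)*(s - 1)*(s + 1)*(s - 1)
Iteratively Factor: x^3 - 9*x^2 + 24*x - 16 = (x - 4)*(x^2 - 5*x + 4) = (x - 4)^2*(x - 1)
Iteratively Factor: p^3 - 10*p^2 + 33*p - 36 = (p - 3)*(p^2 - 7*p + 12) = (p - 3)^2*(p - 4)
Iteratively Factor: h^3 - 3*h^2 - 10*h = (h)*(h^2 - 3*h - 10) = h*(h + 2)*(h - 5)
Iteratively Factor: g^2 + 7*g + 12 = (g + 4)*(g + 3)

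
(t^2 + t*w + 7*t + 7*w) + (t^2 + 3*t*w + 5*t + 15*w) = 2*t^2 + 4*t*w + 12*t + 22*w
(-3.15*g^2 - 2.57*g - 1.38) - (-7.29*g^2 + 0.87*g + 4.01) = 4.14*g^2 - 3.44*g - 5.39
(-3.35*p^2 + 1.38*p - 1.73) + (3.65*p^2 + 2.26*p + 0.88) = 0.3*p^2 + 3.64*p - 0.85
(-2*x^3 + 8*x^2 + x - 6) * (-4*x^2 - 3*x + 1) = 8*x^5 - 26*x^4 - 30*x^3 + 29*x^2 + 19*x - 6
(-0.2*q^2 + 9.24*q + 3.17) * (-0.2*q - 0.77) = 0.04*q^3 - 1.694*q^2 - 7.7488*q - 2.4409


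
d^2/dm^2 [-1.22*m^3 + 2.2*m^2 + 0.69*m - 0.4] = 4.4 - 7.32*m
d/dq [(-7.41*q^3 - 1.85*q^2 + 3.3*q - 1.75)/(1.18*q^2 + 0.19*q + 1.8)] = (-8.7438*q^4 - 2.8158*q^3 - 44.2595*q^2 - 2.53*q + 6.2725)/(1.3924*q^4 + 0.4484*q^3 + 4.2841*q^2 + 0.684*q + 3.24)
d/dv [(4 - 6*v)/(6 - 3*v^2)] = 2*(-3*v^2 + 4*v - 6)/(3*(v^4 - 4*v^2 + 4))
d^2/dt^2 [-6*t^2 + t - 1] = -12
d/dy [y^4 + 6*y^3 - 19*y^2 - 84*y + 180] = 4*y^3 + 18*y^2 - 38*y - 84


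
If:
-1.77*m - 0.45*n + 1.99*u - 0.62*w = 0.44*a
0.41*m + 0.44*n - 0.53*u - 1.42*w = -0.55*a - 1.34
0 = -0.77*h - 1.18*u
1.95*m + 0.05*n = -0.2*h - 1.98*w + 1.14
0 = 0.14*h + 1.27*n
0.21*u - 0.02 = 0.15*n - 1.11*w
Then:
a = -2.84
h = 0.25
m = 0.51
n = -0.03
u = -0.16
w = 0.05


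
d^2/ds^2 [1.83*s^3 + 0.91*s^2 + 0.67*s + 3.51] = 10.98*s + 1.82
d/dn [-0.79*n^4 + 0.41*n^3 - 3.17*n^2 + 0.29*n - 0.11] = -3.16*n^3 + 1.23*n^2 - 6.34*n + 0.29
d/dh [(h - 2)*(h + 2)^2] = (h + 2)*(3*h - 2)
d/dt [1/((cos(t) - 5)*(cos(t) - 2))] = (2*cos(t) - 7)*sin(t)/((cos(t) - 5)^2*(cos(t) - 2)^2)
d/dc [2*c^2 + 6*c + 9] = 4*c + 6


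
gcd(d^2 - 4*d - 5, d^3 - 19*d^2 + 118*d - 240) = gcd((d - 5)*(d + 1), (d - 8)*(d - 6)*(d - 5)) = d - 5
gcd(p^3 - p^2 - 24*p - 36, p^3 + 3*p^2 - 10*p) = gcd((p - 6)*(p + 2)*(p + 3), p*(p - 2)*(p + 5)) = 1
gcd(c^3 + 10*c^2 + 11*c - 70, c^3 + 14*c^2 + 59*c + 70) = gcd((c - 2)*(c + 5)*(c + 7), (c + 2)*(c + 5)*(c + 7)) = c^2 + 12*c + 35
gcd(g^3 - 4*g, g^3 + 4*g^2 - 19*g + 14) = g - 2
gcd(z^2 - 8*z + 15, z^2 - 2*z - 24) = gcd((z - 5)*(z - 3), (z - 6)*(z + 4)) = 1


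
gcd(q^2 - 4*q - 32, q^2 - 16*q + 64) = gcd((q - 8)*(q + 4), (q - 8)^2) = q - 8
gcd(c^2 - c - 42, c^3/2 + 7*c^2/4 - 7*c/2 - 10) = 1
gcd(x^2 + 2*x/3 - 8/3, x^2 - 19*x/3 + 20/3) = x - 4/3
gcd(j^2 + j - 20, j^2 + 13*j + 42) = 1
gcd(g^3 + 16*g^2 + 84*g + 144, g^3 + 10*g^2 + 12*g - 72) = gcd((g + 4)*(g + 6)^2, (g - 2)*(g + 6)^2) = g^2 + 12*g + 36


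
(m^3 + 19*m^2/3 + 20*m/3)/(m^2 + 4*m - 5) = m*(3*m + 4)/(3*(m - 1))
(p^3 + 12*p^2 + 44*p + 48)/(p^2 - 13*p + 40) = (p^3 + 12*p^2 + 44*p + 48)/(p^2 - 13*p + 40)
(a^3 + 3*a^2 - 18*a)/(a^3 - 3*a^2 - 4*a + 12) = a*(a + 6)/(a^2 - 4)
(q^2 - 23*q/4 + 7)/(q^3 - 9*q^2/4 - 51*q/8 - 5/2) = 2*(4*q - 7)/(8*q^2 + 14*q + 5)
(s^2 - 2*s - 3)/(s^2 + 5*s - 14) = (s^2 - 2*s - 3)/(s^2 + 5*s - 14)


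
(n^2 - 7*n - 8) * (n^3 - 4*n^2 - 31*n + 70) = n^5 - 11*n^4 - 11*n^3 + 319*n^2 - 242*n - 560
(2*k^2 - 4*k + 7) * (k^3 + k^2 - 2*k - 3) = 2*k^5 - 2*k^4 - k^3 + 9*k^2 - 2*k - 21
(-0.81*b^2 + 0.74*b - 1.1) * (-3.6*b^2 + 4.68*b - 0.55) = 2.916*b^4 - 6.4548*b^3 + 7.8687*b^2 - 5.555*b + 0.605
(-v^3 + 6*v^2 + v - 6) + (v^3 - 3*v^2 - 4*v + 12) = 3*v^2 - 3*v + 6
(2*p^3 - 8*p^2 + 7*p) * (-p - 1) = -2*p^4 + 6*p^3 + p^2 - 7*p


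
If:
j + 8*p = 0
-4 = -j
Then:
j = 4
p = -1/2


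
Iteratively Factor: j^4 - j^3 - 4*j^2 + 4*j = (j - 1)*(j^3 - 4*j) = j*(j - 1)*(j^2 - 4) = j*(j - 1)*(j + 2)*(j - 2)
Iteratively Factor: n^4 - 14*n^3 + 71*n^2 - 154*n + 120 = (n - 4)*(n^3 - 10*n^2 + 31*n - 30) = (n - 5)*(n - 4)*(n^2 - 5*n + 6) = (n - 5)*(n - 4)*(n - 3)*(n - 2)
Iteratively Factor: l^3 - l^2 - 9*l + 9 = (l - 1)*(l^2 - 9) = (l - 3)*(l - 1)*(l + 3)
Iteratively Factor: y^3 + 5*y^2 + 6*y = (y + 2)*(y^2 + 3*y) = y*(y + 2)*(y + 3)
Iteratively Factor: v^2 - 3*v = (v - 3)*(v)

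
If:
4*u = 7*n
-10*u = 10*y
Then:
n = -4*y/7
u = -y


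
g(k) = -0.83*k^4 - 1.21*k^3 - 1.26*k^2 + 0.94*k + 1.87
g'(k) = -3.32*k^3 - 3.63*k^2 - 2.52*k + 0.94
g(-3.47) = -86.34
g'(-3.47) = 104.69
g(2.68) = -70.77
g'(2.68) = -95.79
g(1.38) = -5.42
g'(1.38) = -18.18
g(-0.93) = 0.26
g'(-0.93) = 2.81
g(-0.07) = 1.80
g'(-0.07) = 1.10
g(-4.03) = -162.11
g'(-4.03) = 169.44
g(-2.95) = -43.66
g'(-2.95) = 62.02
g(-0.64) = 0.93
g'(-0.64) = 1.94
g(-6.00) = -863.45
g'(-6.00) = 602.50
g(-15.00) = -38230.73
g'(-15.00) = 10426.99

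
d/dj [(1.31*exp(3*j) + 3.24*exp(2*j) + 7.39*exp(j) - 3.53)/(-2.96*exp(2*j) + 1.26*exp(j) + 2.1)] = (-3.8776*exp(4*j) + 3.3012*exp(3*j) + 34.2098*exp(2*j) - 7.28959999999999*exp(j) + 19.9668)*exp(j)/(8.7616*exp(4*j) - 7.4592*exp(3*j) - 10.8444*exp(2*j) + 5.292*exp(j) + 4.41)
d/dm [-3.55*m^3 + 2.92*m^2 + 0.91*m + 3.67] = -10.65*m^2 + 5.84*m + 0.91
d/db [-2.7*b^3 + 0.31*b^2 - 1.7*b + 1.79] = -8.1*b^2 + 0.62*b - 1.7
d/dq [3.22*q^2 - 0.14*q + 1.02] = 6.44*q - 0.14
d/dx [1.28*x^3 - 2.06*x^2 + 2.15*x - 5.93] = 3.84*x^2 - 4.12*x + 2.15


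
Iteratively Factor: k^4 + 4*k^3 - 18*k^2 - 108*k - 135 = (k + 3)*(k^3 + k^2 - 21*k - 45) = (k + 3)^2*(k^2 - 2*k - 15) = (k + 3)^3*(k - 5)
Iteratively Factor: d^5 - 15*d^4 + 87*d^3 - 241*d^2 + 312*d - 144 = (d - 1)*(d^4 - 14*d^3 + 73*d^2 - 168*d + 144) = (d - 4)*(d - 1)*(d^3 - 10*d^2 + 33*d - 36) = (d - 4)^2*(d - 1)*(d^2 - 6*d + 9) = (d - 4)^2*(d - 3)*(d - 1)*(d - 3)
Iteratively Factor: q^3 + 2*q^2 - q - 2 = (q + 1)*(q^2 + q - 2) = (q - 1)*(q + 1)*(q + 2)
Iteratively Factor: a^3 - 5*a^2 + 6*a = (a - 3)*(a^2 - 2*a) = (a - 3)*(a - 2)*(a)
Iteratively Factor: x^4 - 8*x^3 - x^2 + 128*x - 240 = (x - 3)*(x^3 - 5*x^2 - 16*x + 80) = (x - 4)*(x - 3)*(x^2 - x - 20) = (x - 5)*(x - 4)*(x - 3)*(x + 4)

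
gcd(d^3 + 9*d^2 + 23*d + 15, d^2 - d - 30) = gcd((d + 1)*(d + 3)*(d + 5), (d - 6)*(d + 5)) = d + 5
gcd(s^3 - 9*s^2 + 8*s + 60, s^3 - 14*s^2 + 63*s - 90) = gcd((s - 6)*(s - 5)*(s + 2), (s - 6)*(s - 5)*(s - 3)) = s^2 - 11*s + 30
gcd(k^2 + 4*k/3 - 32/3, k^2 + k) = 1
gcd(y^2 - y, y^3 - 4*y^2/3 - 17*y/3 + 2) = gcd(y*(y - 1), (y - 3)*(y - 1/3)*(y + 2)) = 1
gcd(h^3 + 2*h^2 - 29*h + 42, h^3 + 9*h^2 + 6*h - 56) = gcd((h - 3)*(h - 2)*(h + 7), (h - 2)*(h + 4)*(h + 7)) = h^2 + 5*h - 14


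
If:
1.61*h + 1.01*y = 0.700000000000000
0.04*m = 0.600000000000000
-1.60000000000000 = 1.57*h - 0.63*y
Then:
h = -0.45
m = 15.00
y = 1.41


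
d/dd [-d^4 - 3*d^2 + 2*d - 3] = -4*d^3 - 6*d + 2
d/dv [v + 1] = 1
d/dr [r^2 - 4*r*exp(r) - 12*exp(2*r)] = -4*r*exp(r) + 2*r - 24*exp(2*r) - 4*exp(r)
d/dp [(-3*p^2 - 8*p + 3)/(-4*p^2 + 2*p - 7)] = 2*(-19*p^2 + 33*p + 25)/(16*p^4 - 16*p^3 + 60*p^2 - 28*p + 49)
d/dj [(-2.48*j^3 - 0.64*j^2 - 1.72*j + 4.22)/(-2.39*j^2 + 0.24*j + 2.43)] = (5.9272*j^4 - 1.1904*j^3 - 22.3436*j^2 + 17.0612*j - 5.1924)/(5.7121*j^4 - 1.1472*j^3 - 11.5578*j^2 + 1.1664*j + 5.9049)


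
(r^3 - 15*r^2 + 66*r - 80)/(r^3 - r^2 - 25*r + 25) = (r^2 - 10*r + 16)/(r^2 + 4*r - 5)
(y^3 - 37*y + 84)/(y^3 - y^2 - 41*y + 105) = (y - 4)/(y - 5)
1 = 1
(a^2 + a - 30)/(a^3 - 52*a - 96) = (a - 5)/(a^2 - 6*a - 16)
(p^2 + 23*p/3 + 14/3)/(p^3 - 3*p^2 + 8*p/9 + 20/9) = 3*(p + 7)/(3*p^2 - 11*p + 10)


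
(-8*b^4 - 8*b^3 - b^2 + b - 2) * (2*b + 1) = -16*b^5 - 24*b^4 - 10*b^3 + b^2 - 3*b - 2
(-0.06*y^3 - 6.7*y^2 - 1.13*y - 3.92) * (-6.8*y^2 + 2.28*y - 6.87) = 0.408*y^5 + 45.4232*y^4 - 7.1798*y^3 + 70.1086*y^2 - 1.1745*y + 26.9304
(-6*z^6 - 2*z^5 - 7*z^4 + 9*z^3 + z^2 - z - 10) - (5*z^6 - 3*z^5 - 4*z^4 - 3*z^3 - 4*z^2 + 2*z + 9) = -11*z^6 + z^5 - 3*z^4 + 12*z^3 + 5*z^2 - 3*z - 19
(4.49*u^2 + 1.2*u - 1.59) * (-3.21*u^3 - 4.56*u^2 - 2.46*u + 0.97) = -14.4129*u^5 - 24.3264*u^4 - 11.4135*u^3 + 8.6537*u^2 + 5.0754*u - 1.5423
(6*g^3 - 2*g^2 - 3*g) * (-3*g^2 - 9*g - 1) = -18*g^5 - 48*g^4 + 21*g^3 + 29*g^2 + 3*g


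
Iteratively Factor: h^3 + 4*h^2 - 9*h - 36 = (h + 3)*(h^2 + h - 12) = (h - 3)*(h + 3)*(h + 4)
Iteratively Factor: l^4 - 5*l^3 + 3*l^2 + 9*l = (l - 3)*(l^3 - 2*l^2 - 3*l) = (l - 3)*(l + 1)*(l^2 - 3*l) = l*(l - 3)*(l + 1)*(l - 3)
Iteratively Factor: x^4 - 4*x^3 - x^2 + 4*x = (x - 1)*(x^3 - 3*x^2 - 4*x) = (x - 4)*(x - 1)*(x^2 + x) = (x - 4)*(x - 1)*(x + 1)*(x)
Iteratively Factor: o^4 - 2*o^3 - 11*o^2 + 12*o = (o - 4)*(o^3 + 2*o^2 - 3*o) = (o - 4)*(o - 1)*(o^2 + 3*o) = o*(o - 4)*(o - 1)*(o + 3)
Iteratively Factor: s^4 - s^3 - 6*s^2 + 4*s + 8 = (s - 2)*(s^3 + s^2 - 4*s - 4) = (s - 2)*(s + 2)*(s^2 - s - 2) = (s - 2)*(s + 1)*(s + 2)*(s - 2)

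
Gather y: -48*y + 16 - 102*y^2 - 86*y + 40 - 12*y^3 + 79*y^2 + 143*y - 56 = -12*y^3 - 23*y^2 + 9*y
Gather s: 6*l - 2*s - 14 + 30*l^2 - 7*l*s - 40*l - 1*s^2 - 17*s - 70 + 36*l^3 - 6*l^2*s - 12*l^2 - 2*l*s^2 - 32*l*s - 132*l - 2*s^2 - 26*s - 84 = 36*l^3 + 18*l^2 - 166*l + s^2*(-2*l - 3) + s*(-6*l^2 - 39*l - 45) - 168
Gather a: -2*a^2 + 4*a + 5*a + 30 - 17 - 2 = -2*a^2 + 9*a + 11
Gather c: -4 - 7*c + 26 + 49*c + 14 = 42*c + 36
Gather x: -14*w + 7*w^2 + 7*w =7*w^2 - 7*w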